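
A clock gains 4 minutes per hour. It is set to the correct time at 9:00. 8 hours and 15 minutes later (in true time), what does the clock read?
For every 60 true minutes, the faulty clock advances 60 + 4 = 64 minutes.
True elapsed: 8 hours and 15 minutes = 495 minutes.
Faulty clock advances: 495 x 64/60 = 528 minutes (drift: 33 minutes ahead).
Shown time: 9:00 + 528 minutes = 5:48.

Final answer: 5:48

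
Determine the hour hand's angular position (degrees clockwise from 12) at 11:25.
The hour hand moves 30 degrees per hour and 0.5 degrees per minute.
At 11:25: (11) x 30 + 25 x 0.5 = 330 + 12.5 = 342.5 degrees

Final answer: 342.5 degrees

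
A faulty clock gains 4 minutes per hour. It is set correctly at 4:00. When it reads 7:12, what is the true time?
For every 60 true minutes, the faulty clock advances 64 minutes, so 1 faulty-clock minute corresponds to 60/64 true minutes.
From 4:00 to 7:12 on the faulty dial is 192 minutes.
True elapsed: 192 x 60/64 = 180 minutes = 3 hours.
True time: 4:00 + 3 hours = 7:00.

Final answer: 7:00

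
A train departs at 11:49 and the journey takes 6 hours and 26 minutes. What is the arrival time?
Starting time: 11:49
Adding 26 minutes to 49 minutes: 49 + 26 = 75 minutes = 1 hour and 15 minutes
Adding 6 hours: 11 + 6 + 1 (carry) = 18 - 12 = 6
Final time: 6:15

Final answer: 6:15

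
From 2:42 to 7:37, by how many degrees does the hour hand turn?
The hour hand moves 0.5 degrees per minute.
Time elapsed: 7:37 - 2:42 = 295 minutes
Angular displacement: 295 x 0.5 = 147.5 degrees

Final answer: 147.5 degrees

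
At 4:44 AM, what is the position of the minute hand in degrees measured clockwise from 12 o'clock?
The minute hand moves 6 degrees per minute.
At 4:44: 44 x 6 = 264 degrees

Final answer: 264 degrees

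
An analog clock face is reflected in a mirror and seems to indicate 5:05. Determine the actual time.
Reflection across the vertical (12-6) axis maps a hand at angle A degrees to (360 - A) degrees, which sends a reading of T minutes past 12:00 to (720 - T) minutes past 12:00.
Mirror reads 5:05 = 305 minutes past 12:00.
Actual time: (720 - 305) mod 720 = 415 minutes = 6:55.

Final answer: 6:55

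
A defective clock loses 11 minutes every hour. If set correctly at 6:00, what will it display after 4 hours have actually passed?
For every 60 true minutes, the faulty clock advances 60 - 11 = 49 minutes.
True elapsed: 4 hours = 240 minutes.
Faulty clock advances: 240 x 49/60 = 196 minutes (drift: 44 minutes behind).
Shown time: 6:00 + 196 minutes = 9:16.

Final answer: 9:16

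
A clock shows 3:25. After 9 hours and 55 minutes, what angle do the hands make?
First find the time 9 hours and 55 minutes after 3:25.
Total minutes: 3 x 60 + 25 + 9 x 60 + 55 = 800.
800 mod 720 = 80 minutes = 1:20.
Now compute the angle at 1:20:
Hour hand: 1 x 30 + 20 x 0.5 = 40 degrees
Minute hand: 20 x 6 = 120 degrees
Difference: |40 - 120| = 80 degrees
The angle is 80 degrees

Final answer: 80 degrees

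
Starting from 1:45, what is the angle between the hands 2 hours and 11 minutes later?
First find the time 2 hours and 11 minutes after 1:45.
Total minutes: 1 x 60 + 45 + 2 x 60 + 11 = 236.
236 mod 720 = 236 minutes = 3:56.
Now compute the angle at 3:56:
Hour hand: 3 x 30 + 56 x 0.5 = 118 degrees
Minute hand: 56 x 6 = 336 degrees
Difference: |118 - 336| = 218 degrees
Smaller angle: 360 - 218 = 142 degrees

Final answer: 142 degrees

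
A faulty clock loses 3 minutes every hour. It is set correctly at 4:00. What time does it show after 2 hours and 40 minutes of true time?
For every 60 true minutes, the faulty clock advances 60 - 3 = 57 minutes.
True elapsed: 2 hours and 40 minutes = 160 minutes.
Faulty clock advances: 160 x 57/60 = 152 minutes (drift: 8 minutes behind).
Shown time: 4:00 + 152 minutes = 6:32.

Final answer: 6:32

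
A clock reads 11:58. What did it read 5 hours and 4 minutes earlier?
Starting time: 11:58 = 718 total minutes past 12:00
Subtracting: 5 hours and 4 minutes = 304 minutes
718 - 304 = 414 minutes
= 6 hours and 54 minutes past 12:00 = 6:54

Final answer: 6:54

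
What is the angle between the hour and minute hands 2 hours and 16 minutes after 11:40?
First find the time 2 hours and 16 minutes after 11:40.
Total minutes: 11 x 60 + 40 + 2 x 60 + 16 = 836.
836 mod 720 = 116 minutes = 1:56.
Now compute the angle at 1:56:
Hour hand: 1 x 30 + 56 x 0.5 = 58 degrees
Minute hand: 56 x 6 = 336 degrees
Difference: |58 - 336| = 278 degrees
Smaller angle: 360 - 278 = 82 degrees

Final answer: 82 degrees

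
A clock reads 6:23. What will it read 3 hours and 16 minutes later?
Starting time: 6:23
Adding 16 minutes to 23 minutes: 23 + 16 = 39 minutes
Adding 3 hours: 6 + 3 = 9
Final time: 9:39

Final answer: 9:39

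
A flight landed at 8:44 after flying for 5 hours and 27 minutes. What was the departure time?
Starting time: 8:44 = 524 total minutes past 12:00
Subtracting: 5 hours and 27 minutes = 327 minutes
524 - 327 = 197 minutes
= 3 hours and 17 minutes past 12:00 = 3:17

Final answer: 3:17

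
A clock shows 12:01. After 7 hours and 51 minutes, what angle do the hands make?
First find the time 7 hours and 51 minutes after 12:01.
Total minutes: 12 x 60 + 1 + 7 x 60 + 51 = 1192.
1192 mod 720 = 472 minutes = 7:52.
Now compute the angle at 7:52:
Hour hand: 7 x 30 + 52 x 0.5 = 236 degrees
Minute hand: 52 x 6 = 312 degrees
Difference: |236 - 312| = 76 degrees
The angle is 76 degrees

Final answer: 76 degrees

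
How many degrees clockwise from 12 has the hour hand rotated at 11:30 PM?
The hour hand moves 30 degrees per hour and 0.5 degrees per minute.
At 11:30: (11) x 30 + 30 x 0.5 = 330 + 15 = 345 degrees

Final answer: 345 degrees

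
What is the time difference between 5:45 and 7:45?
From 5:45 to 7:45:
(7 x 60 + 45) - (5 x 60 + 45) = 465 - 345 = 120 minutes
= 2 hours

Final answer: 2 hours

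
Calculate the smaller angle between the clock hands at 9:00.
Hour hand position: 9 x 30 + 0 x 0.5 = 270 degrees
Minute hand position: 0 x 6 = 0 degrees
Difference: |270 - 0| = 270 degrees
Since 270 > 180, the smaller angle is 360 - 270 = 90 degrees

Final answer: 90 degrees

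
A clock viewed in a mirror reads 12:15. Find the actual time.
Reflection across the vertical (12-6) axis maps a hand at angle A degrees to (360 - A) degrees, which sends a reading of T minutes past 12:00 to (720 - T) minutes past 12:00.
Mirror reads 12:15 = 15 minutes past 12:00.
Actual time: (720 - 15) mod 720 = 705 minutes = 11:45.

Final answer: 11:45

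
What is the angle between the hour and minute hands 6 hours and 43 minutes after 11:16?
First find the time 6 hours and 43 minutes after 11:16.
Total minutes: 11 x 60 + 16 + 6 x 60 + 43 = 1079.
1079 mod 720 = 359 minutes = 5:59.
Now compute the angle at 5:59:
Hour hand: 5 x 30 + 59 x 0.5 = 179.5 degrees
Minute hand: 59 x 6 = 354 degrees
Difference: |179.5 - 354| = 174.5 degrees
The angle is 174.5 degrees

Final answer: 174.5 degrees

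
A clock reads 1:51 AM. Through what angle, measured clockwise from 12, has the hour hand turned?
The hour hand moves 30 degrees per hour and 0.5 degrees per minute.
At 1:51: (1) x 30 + 51 x 0.5 = 30 + 25.5 = 55.5 degrees

Final answer: 55.5 degrees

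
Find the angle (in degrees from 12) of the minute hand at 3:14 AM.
The minute hand moves 6 degrees per minute.
At 3:14: 14 x 6 = 84 degrees

Final answer: 84 degrees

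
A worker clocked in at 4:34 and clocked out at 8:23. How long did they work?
From 4:34 to 8:23:
(8 x 60 + 23) - (4 x 60 + 34) = 503 - 274 = 229 minutes
= 3 hours and 49 minutes

Final answer: 3 hours and 49 minutes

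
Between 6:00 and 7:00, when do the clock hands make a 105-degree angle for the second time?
At t minutes past 6:00, the hour hand is at 30 x 6 + 0.5t degrees and the minute hand is at 6t degrees.
The smaller angle between them is 105 degrees when |30H - 5.5t| = 105 or |30H - 5.5t| = 255.
With H = 6, solve 30 x 6 - 5.5t = +/- target for each target:
  t = (30 x 6 - 105) / 5.5 = 13.64
  t = (30 x 6 + 105) / 5.5 = 51.82
  t = (30 x 6 - 255) / 5.5 = -13.64 (outside (0, 60))
  t = (30 x 6 + 255) / 5.5 = 79.09 (outside (0, 60))
Valid solutions in (0, 60): {13.64, 51.82} minutes.
The second occurrence is t = 51.82 minutes.
The hands form a 105-degree angle at 51.82 minutes past 6:00.

Final answer: 51.82 minutes past 6:00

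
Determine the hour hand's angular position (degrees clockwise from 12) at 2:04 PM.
The hour hand moves 30 degrees per hour and 0.5 degrees per minute.
At 2:04: (2) x 30 + 4 x 0.5 = 60 + 2 = 62 degrees

Final answer: 62 degrees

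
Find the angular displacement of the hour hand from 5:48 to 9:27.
The hour hand moves 0.5 degrees per minute.
Time elapsed: 9:27 - 5:48 = 219 minutes
Angular displacement: 219 x 0.5 = 109.5 degrees

Final answer: 109.5 degrees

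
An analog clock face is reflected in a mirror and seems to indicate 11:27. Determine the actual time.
Reflection across the vertical (12-6) axis maps a hand at angle A degrees to (360 - A) degrees, which sends a reading of T minutes past 12:00 to (720 - T) minutes past 12:00.
Mirror reads 11:27 = 687 minutes past 12:00.
Actual time: (720 - 687) mod 720 = 33 minutes = 12:33.

Final answer: 12:33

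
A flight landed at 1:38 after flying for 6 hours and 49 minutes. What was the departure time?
Starting time: 1:38 = 98 total minutes past 12:00
Subtracting: 6 hours and 49 minutes = 409 minutes
98 - 409 = -311 (negative, add 12 hours = 720) = 409 minutes
= 6 hours and 49 minutes past 12:00 = 6:49

Final answer: 6:49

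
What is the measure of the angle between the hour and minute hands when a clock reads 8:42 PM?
Hour hand position: 8 x 30 + 42 x 0.5 = 261 degrees
Minute hand position: 42 x 6 = 252 degrees
Difference: |261 - 252| = 9 degrees
The angle between the hands is 9 degrees

Final answer: 9 degrees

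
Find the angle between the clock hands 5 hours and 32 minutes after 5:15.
First find the time 5 hours and 32 minutes after 5:15.
Total minutes: 5 x 60 + 15 + 5 x 60 + 32 = 647.
647 mod 720 = 647 minutes = 10:47.
Now compute the angle at 10:47:
Hour hand: 10 x 30 + 47 x 0.5 = 323.5 degrees
Minute hand: 47 x 6 = 282 degrees
Difference: |323.5 - 282| = 41.5 degrees
The angle is 41.5 degrees

Final answer: 41.5 degrees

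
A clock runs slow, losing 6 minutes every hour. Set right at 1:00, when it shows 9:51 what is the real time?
For every 60 true minutes, the faulty clock advances 54 minutes, so 1 faulty-clock minute corresponds to 60/54 true minutes.
From 1:00 to 9:51 on the faulty dial is 531 minutes.
True elapsed: 531 x 60/54 = 590 minutes = 9 hours and 50 minutes.
True time: 1:00 + 9 hours and 50 minutes = 10:50.

Final answer: 10:50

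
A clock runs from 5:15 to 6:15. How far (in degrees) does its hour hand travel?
The hour hand moves 0.5 degrees per minute.
Time elapsed: 6:15 - 5:15 = 60 minutes
Angular displacement: 60 x 0.5 = 30 degrees

Final answer: 30 degrees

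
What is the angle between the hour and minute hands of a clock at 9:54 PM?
Hour hand position: 9 x 30 + 54 x 0.5 = 297 degrees
Minute hand position: 54 x 6 = 324 degrees
Difference: |297 - 324| = 27 degrees
The angle between the hands is 27 degrees

Final answer: 27 degrees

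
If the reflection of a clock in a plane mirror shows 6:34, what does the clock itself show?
Reflection across the vertical (12-6) axis maps a hand at angle A degrees to (360 - A) degrees, which sends a reading of T minutes past 12:00 to (720 - T) minutes past 12:00.
Mirror reads 6:34 = 394 minutes past 12:00.
Actual time: (720 - 394) mod 720 = 326 minutes = 5:26.

Final answer: 5:26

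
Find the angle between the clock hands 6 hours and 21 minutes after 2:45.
First find the time 6 hours and 21 minutes after 2:45.
Total minutes: 2 x 60 + 45 + 6 x 60 + 21 = 546.
546 mod 720 = 546 minutes = 9:06.
Now compute the angle at 9:06:
Hour hand: 9 x 30 + 6 x 0.5 = 273 degrees
Minute hand: 6 x 6 = 36 degrees
Difference: |273 - 36| = 237 degrees
Smaller angle: 360 - 237 = 123 degrees

Final answer: 123 degrees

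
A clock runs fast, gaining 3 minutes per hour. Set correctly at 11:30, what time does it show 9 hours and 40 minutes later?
For every 60 true minutes, the faulty clock advances 60 + 3 = 63 minutes.
True elapsed: 9 hours and 40 minutes = 580 minutes.
Faulty clock advances: 580 x 63/60 = 609 minutes (drift: 29 minutes ahead).
Shown time: 11:30 + 609 minutes = 9:39.

Final answer: 9:39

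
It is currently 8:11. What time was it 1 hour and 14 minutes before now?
Starting time: 8:11 = 491 total minutes past 12:00
Subtracting: 1 hour and 14 minutes = 74 minutes
491 - 74 = 417 minutes
= 6 hours and 57 minutes past 12:00 = 6:57

Final answer: 6:57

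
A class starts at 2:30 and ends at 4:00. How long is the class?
From 2:30 to 4:00:
(4 x 60 + 0) - (2 x 60 + 30) = 240 - 150 = 90 minutes
= 1 hour and 30 minutes

Final answer: 1 hour and 30 minutes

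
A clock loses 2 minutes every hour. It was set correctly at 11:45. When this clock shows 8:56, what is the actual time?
For every 60 true minutes, the faulty clock advances 58 minutes, so 1 faulty-clock minute corresponds to 60/58 true minutes.
From 11:45 to 8:56 on the faulty dial is 551 minutes.
True elapsed: 551 x 60/58 = 570 minutes = 9 hours and 30 minutes.
True time: 11:45 + 9 hours and 30 minutes = 9:15.

Final answer: 9:15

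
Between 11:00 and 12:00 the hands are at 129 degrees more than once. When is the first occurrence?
At t minutes past 11:00, the hour hand is at 30 x 11 + 0.5t degrees and the minute hand is at 6t degrees.
The smaller angle between them is 129 degrees when |30H - 5.5t| = 129 or |30H - 5.5t| = 231.
With H = 11, solve 30 x 11 - 5.5t = +/- target for each target:
  t = (30 x 11 - 129) / 5.5 = 36.55
  t = (30 x 11 + 129) / 5.5 = 83.45 (outside (0, 60))
  t = (30 x 11 - 231) / 5.5 = 18
  t = (30 x 11 + 231) / 5.5 = 102 (outside (0, 60))
Valid solutions in (0, 60): {18, 36.55} minutes.
The first occurrence is t = 18 minutes.
The hands form a 129-degree angle at 18 minutes past 11:00.

Final answer: 18 minutes past 11:00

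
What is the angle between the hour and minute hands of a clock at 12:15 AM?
Hour hand position: 0 x 30 + 15 x 0.5 = 7.5 degrees
Minute hand position: 15 x 6 = 90 degrees
Difference: |7.5 - 90| = 82.5 degrees
The angle between the hands is 82.5 degrees

Final answer: 82.5 degrees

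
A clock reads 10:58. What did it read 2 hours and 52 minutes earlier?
Starting time: 10:58 = 658 total minutes past 12:00
Subtracting: 2 hours and 52 minutes = 172 minutes
658 - 172 = 486 minutes
= 8 hours and 6 minutes past 12:00 = 8:06

Final answer: 8:06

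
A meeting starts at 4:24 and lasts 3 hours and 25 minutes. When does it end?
Starting time: 4:24
Adding 25 minutes to 24 minutes: 24 + 25 = 49 minutes
Adding 3 hours: 4 + 3 = 7
Final time: 7:49

Final answer: 7:49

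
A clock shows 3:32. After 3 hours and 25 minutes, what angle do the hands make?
First find the time 3 hours and 25 minutes after 3:32.
Total minutes: 3 x 60 + 32 + 3 x 60 + 25 = 417.
417 mod 720 = 417 minutes = 6:57.
Now compute the angle at 6:57:
Hour hand: 6 x 30 + 57 x 0.5 = 208.5 degrees
Minute hand: 57 x 6 = 342 degrees
Difference: |208.5 - 342| = 133.5 degrees
The angle is 133.5 degrees

Final answer: 133.5 degrees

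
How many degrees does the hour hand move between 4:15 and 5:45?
The hour hand moves 0.5 degrees per minute.
Time elapsed: 5:45 - 4:15 = 90 minutes
Angular displacement: 90 x 0.5 = 45 degrees

Final answer: 45 degrees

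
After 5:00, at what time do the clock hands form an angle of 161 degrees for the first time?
At t minutes past 5:00, the hour hand is at 30 x 5 + 0.5t degrees and the minute hand is at 6t degrees.
The smaller angle between them is 161 degrees when |30H - 5.5t| = 161 or |30H - 5.5t| = 199.
With H = 5, solve 30 x 5 - 5.5t = +/- target for each target:
  t = (30 x 5 - 161) / 5.5 = -2 (outside (0, 60))
  t = (30 x 5 + 161) / 5.5 = 56.55
  t = (30 x 5 - 199) / 5.5 = -8.91 (outside (0, 60))
  t = (30 x 5 + 199) / 5.5 = 63.45 (outside (0, 60))
Valid solutions in (0, 60): {56.55} minutes.
The first occurrence is t = 56.55 minutes.
The hands form a 161-degree angle at 56.55 minutes past 5:00.

Final answer: 56.55 minutes past 5:00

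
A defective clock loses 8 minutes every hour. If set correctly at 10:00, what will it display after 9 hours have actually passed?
For every 60 true minutes, the faulty clock advances 60 - 8 = 52 minutes.
True elapsed: 9 hours = 540 minutes.
Faulty clock advances: 540 x 52/60 = 468 minutes (drift: 72 minutes behind).
Shown time: 10:00 + 468 minutes = 5:48.

Final answer: 5:48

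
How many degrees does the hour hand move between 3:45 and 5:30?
The hour hand moves 0.5 degrees per minute.
Time elapsed: 5:30 - 3:45 = 105 minutes
Angular displacement: 105 x 0.5 = 52.5 degrees

Final answer: 52.5 degrees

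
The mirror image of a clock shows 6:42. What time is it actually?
Reflection across the vertical (12-6) axis maps a hand at angle A degrees to (360 - A) degrees, which sends a reading of T minutes past 12:00 to (720 - T) minutes past 12:00.
Mirror reads 6:42 = 402 minutes past 12:00.
Actual time: (720 - 402) mod 720 = 318 minutes = 5:18.

Final answer: 5:18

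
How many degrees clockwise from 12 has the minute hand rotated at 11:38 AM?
The minute hand moves 6 degrees per minute.
At 11:38: 38 x 6 = 228 degrees

Final answer: 228 degrees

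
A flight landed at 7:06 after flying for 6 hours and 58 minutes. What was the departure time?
Starting time: 7:06 = 426 total minutes past 12:00
Subtracting: 6 hours and 58 minutes = 418 minutes
426 - 418 = 8 minutes
= 8 minutes past 12:00 = 12:08

Final answer: 12:08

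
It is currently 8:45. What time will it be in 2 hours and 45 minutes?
Starting time: 8:45
Adding 45 minutes to 45 minutes: 45 + 45 = 90 minutes = 1 hour and 30 minutes
Adding 2 hours: 8 + 2 + 1 (carry) = 11
Final time: 11:30

Final answer: 11:30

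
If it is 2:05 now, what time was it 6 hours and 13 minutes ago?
Starting time: 2:05 = 125 total minutes past 12:00
Subtracting: 6 hours and 13 minutes = 373 minutes
125 - 373 = -248 (negative, add 12 hours = 720) = 472 minutes
= 7 hours and 52 minutes past 12:00 = 7:52

Final answer: 7:52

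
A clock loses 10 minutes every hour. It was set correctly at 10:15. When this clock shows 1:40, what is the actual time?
For every 60 true minutes, the faulty clock advances 50 minutes, so 1 faulty-clock minute corresponds to 60/50 true minutes.
From 10:15 to 1:40 on the faulty dial is 205 minutes.
True elapsed: 205 x 60/50 = 246 minutes = 4 hours and 6 minutes.
True time: 10:15 + 4 hours and 6 minutes = 2:21.

Final answer: 2:21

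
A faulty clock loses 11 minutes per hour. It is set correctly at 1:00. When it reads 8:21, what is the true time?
For every 60 true minutes, the faulty clock advances 49 minutes, so 1 faulty-clock minute corresponds to 60/49 true minutes.
From 1:00 to 8:21 on the faulty dial is 441 minutes.
True elapsed: 441 x 60/49 = 540 minutes = 9 hours.
True time: 1:00 + 9 hours = 10:00.

Final answer: 10:00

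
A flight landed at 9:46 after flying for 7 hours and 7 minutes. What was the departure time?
Starting time: 9:46 = 586 total minutes past 12:00
Subtracting: 7 hours and 7 minutes = 427 minutes
586 - 427 = 159 minutes
= 2 hours and 39 minutes past 12:00 = 2:39

Final answer: 2:39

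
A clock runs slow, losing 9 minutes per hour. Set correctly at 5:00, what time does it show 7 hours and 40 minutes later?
For every 60 true minutes, the faulty clock advances 60 - 9 = 51 minutes.
True elapsed: 7 hours and 40 minutes = 460 minutes.
Faulty clock advances: 460 x 51/60 = 391 minutes (drift: 69 minutes behind).
Shown time: 5:00 + 391 minutes = 11:31.

Final answer: 11:31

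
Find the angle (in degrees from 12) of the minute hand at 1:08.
The minute hand moves 6 degrees per minute.
At 1:08: 8 x 6 = 48 degrees

Final answer: 48 degrees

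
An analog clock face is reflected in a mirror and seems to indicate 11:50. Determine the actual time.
Reflection across the vertical (12-6) axis maps a hand at angle A degrees to (360 - A) degrees, which sends a reading of T minutes past 12:00 to (720 - T) minutes past 12:00.
Mirror reads 11:50 = 710 minutes past 12:00.
Actual time: (720 - 710) mod 720 = 10 minutes = 12:10.

Final answer: 12:10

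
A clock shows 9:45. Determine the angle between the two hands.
Hour hand position: 9 x 30 + 45 x 0.5 = 292.5 degrees
Minute hand position: 45 x 6 = 270 degrees
Difference: |292.5 - 270| = 22.5 degrees
The angle between the hands is 22.5 degrees

Final answer: 22.5 degrees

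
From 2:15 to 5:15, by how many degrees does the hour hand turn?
The hour hand moves 0.5 degrees per minute.
Time elapsed: 5:15 - 2:15 = 180 minutes
Angular displacement: 180 x 0.5 = 90 degrees

Final answer: 90 degrees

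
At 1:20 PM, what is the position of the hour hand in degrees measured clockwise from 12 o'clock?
The hour hand moves 30 degrees per hour and 0.5 degrees per minute.
At 1:20: (1) x 30 + 20 x 0.5 = 30 + 10 = 40 degrees

Final answer: 40 degrees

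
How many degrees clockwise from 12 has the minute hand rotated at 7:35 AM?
The minute hand moves 6 degrees per minute.
At 7:35: 35 x 6 = 210 degrees

Final answer: 210 degrees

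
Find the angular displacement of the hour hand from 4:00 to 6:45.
The hour hand moves 0.5 degrees per minute.
Time elapsed: 6:45 - 4:00 = 165 minutes
Angular displacement: 165 x 0.5 = 82.5 degrees

Final answer: 82.5 degrees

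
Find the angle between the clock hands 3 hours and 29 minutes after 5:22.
First find the time 3 hours and 29 minutes after 5:22.
Total minutes: 5 x 60 + 22 + 3 x 60 + 29 = 531.
531 mod 720 = 531 minutes = 8:51.
Now compute the angle at 8:51:
Hour hand: 8 x 30 + 51 x 0.5 = 265.5 degrees
Minute hand: 51 x 6 = 306 degrees
Difference: |265.5 - 306| = 40.5 degrees
The angle is 40.5 degrees

Final answer: 40.5 degrees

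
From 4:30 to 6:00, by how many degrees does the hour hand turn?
The hour hand moves 0.5 degrees per minute.
Time elapsed: 6:00 - 4:30 = 90 minutes
Angular displacement: 90 x 0.5 = 45 degrees

Final answer: 45 degrees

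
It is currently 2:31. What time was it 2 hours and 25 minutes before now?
Starting time: 2:31 = 151 total minutes past 12:00
Subtracting: 2 hours and 25 minutes = 145 minutes
151 - 145 = 6 minutes
= 6 minutes past 12:00 = 12:06

Final answer: 12:06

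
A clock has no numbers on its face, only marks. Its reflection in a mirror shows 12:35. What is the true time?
Reflection across the vertical (12-6) axis maps a hand at angle A degrees to (360 - A) degrees, which sends a reading of T minutes past 12:00 to (720 - T) minutes past 12:00.
Mirror reads 12:35 = 35 minutes past 12:00.
Actual time: (720 - 35) mod 720 = 685 minutes = 11:25.

Final answer: 11:25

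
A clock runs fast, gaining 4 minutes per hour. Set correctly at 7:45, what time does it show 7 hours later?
For every 60 true minutes, the faulty clock advances 60 + 4 = 64 minutes.
True elapsed: 7 hours = 420 minutes.
Faulty clock advances: 420 x 64/60 = 448 minutes (drift: 28 minutes ahead).
Shown time: 7:45 + 448 minutes = 3:13.

Final answer: 3:13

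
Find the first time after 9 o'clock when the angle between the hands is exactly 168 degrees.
At t minutes past 9:00, the hour hand is at 30 x 9 + 0.5t degrees and the minute hand is at 6t degrees.
The smaller angle between them is 168 degrees when |30H - 5.5t| = 168 or |30H - 5.5t| = 192.
With H = 9, solve 30 x 9 - 5.5t = +/- target for each target:
  t = (30 x 9 - 168) / 5.5 = 18.55
  t = (30 x 9 + 168) / 5.5 = 79.64 (outside (0, 60))
  t = (30 x 9 - 192) / 5.5 = 14.18
  t = (30 x 9 + 192) / 5.5 = 84 (outside (0, 60))
Valid solutions in (0, 60): {14.18, 18.55} minutes.
The first occurrence is t = 14.18 minutes.
The hands form a 168-degree angle at 14.18 minutes past 9:00.

Final answer: 14.18 minutes past 9:00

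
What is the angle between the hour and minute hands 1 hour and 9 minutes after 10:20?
First find the time 1 hour and 9 minutes after 10:20.
Total minutes: 10 x 60 + 20 + 1 x 60 + 9 = 689.
689 mod 720 = 689 minutes = 11:29.
Now compute the angle at 11:29:
Hour hand: 11 x 30 + 29 x 0.5 = 344.5 degrees
Minute hand: 29 x 6 = 174 degrees
Difference: |344.5 - 174| = 170.5 degrees
The angle is 170.5 degrees

Final answer: 170.5 degrees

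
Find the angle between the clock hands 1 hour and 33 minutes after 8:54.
First find the time 1 hour and 33 minutes after 8:54.
Total minutes: 8 x 60 + 54 + 1 x 60 + 33 = 627.
627 mod 720 = 627 minutes = 10:27.
Now compute the angle at 10:27:
Hour hand: 10 x 30 + 27 x 0.5 = 313.5 degrees
Minute hand: 27 x 6 = 162 degrees
Difference: |313.5 - 162| = 151.5 degrees
The angle is 151.5 degrees

Final answer: 151.5 degrees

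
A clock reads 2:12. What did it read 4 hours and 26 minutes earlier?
Starting time: 2:12 = 132 total minutes past 12:00
Subtracting: 4 hours and 26 minutes = 266 minutes
132 - 266 = -134 (negative, add 12 hours = 720) = 586 minutes
= 9 hours and 46 minutes past 12:00 = 9:46

Final answer: 9:46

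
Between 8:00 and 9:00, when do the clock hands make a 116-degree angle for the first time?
At t minutes past 8:00, the hour hand is at 30 x 8 + 0.5t degrees and the minute hand is at 6t degrees.
The smaller angle between them is 116 degrees when |30H - 5.5t| = 116 or |30H - 5.5t| = 244.
With H = 8, solve 30 x 8 - 5.5t = +/- target for each target:
  t = (30 x 8 - 116) / 5.5 = 22.55
  t = (30 x 8 + 116) / 5.5 = 64.73 (outside (0, 60))
  t = (30 x 8 - 244) / 5.5 = -0.73 (outside (0, 60))
  t = (30 x 8 + 244) / 5.5 = 88 (outside (0, 60))
Valid solutions in (0, 60): {22.55} minutes.
The first occurrence is t = 22.55 minutes.
The hands form a 116-degree angle at 22.55 minutes past 8:00.

Final answer: 22.55 minutes past 8:00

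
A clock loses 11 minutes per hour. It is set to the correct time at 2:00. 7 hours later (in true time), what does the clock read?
For every 60 true minutes, the faulty clock advances 60 - 11 = 49 minutes.
True elapsed: 7 hours = 420 minutes.
Faulty clock advances: 420 x 49/60 = 343 minutes (drift: 77 minutes behind).
Shown time: 2:00 + 343 minutes = 7:43.

Final answer: 7:43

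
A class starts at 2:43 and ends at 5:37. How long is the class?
From 2:43 to 5:37:
(5 x 60 + 37) - (2 x 60 + 43) = 337 - 163 = 174 minutes
= 2 hours and 54 minutes

Final answer: 2 hours and 54 minutes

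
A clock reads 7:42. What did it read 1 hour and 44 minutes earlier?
Starting time: 7:42 = 462 total minutes past 12:00
Subtracting: 1 hour and 44 minutes = 104 minutes
462 - 104 = 358 minutes
= 5 hours and 58 minutes past 12:00 = 5:58

Final answer: 5:58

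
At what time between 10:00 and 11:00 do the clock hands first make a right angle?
At t minutes past 10:00, the hour hand is at 30 x 10 + 0.5t degrees and the minute hand is at 6t degrees.
The smaller angle between them is 90 degrees when |30H - 5.5t| = 90 or |30H - 5.5t| = 270.
With H = 10, solve 30 x 10 - 5.5t = +/- target for each target:
  t = (30 x 10 - 90) / 5.5 = 38.18
  t = (30 x 10 + 90) / 5.5 = 70.91 (outside (0, 60))
  t = (30 x 10 - 270) / 5.5 = 5.45
  t = (30 x 10 + 270) / 5.5 = 103.64 (outside (0, 60))
Valid solutions in (0, 60): {5.45, 38.18} minutes.
First occurrence: t = 5.45 minutes.
The hands are at right angles at 5.45 minutes past 10:00.

Final answer: 5.45 minutes past 10:00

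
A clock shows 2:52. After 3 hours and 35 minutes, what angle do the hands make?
First find the time 3 hours and 35 minutes after 2:52.
Total minutes: 2 x 60 + 52 + 3 x 60 + 35 = 387.
387 mod 720 = 387 minutes = 6:27.
Now compute the angle at 6:27:
Hour hand: 6 x 30 + 27 x 0.5 = 193.5 degrees
Minute hand: 27 x 6 = 162 degrees
Difference: |193.5 - 162| = 31.5 degrees
The angle is 31.5 degrees

Final answer: 31.5 degrees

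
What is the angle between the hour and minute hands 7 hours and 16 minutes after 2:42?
First find the time 7 hours and 16 minutes after 2:42.
Total minutes: 2 x 60 + 42 + 7 x 60 + 16 = 598.
598 mod 720 = 598 minutes = 9:58.
Now compute the angle at 9:58:
Hour hand: 9 x 30 + 58 x 0.5 = 299 degrees
Minute hand: 58 x 6 = 348 degrees
Difference: |299 - 348| = 49 degrees
The angle is 49 degrees

Final answer: 49 degrees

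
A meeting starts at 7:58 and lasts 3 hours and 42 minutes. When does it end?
Starting time: 7:58
Adding 42 minutes to 58 minutes: 58 + 42 = 100 minutes = 1 hour and 40 minutes
Adding 3 hours: 7 + 3 + 1 (carry) = 11
Final time: 11:40

Final answer: 11:40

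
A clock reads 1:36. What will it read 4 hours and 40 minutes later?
Starting time: 1:36
Adding 40 minutes to 36 minutes: 36 + 40 = 76 minutes = 1 hour and 16 minutes
Adding 4 hours: 1 + 4 + 1 (carry) = 6
Final time: 6:16

Final answer: 6:16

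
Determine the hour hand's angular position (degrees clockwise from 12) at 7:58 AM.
The hour hand moves 30 degrees per hour and 0.5 degrees per minute.
At 7:58: (7) x 30 + 58 x 0.5 = 210 + 29 = 239 degrees

Final answer: 239 degrees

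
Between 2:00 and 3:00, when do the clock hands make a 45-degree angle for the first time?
At t minutes past 2:00, the hour hand is at 30 x 2 + 0.5t degrees and the minute hand is at 6t degrees.
The smaller angle between them is 45 degrees when |30H - 5.5t| = 45 or |30H - 5.5t| = 315.
With H = 2, solve 30 x 2 - 5.5t = +/- target for each target:
  t = (30 x 2 - 45) / 5.5 = 2.73
  t = (30 x 2 + 45) / 5.5 = 19.09
  t = (30 x 2 - 315) / 5.5 = -46.36 (outside (0, 60))
  t = (30 x 2 + 315) / 5.5 = 68.18 (outside (0, 60))
Valid solutions in (0, 60): {2.73, 19.09} minutes.
The first occurrence is t = 2.73 minutes.
The hands form a 45-degree angle at 2.73 minutes past 2:00.

Final answer: 2.73 minutes past 2:00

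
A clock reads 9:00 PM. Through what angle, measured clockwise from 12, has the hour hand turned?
The hour hand moves 30 degrees per hour and 0.5 degrees per minute.
At 9:00: (9) x 30 + 0 x 0.5 = 270 + 0 = 270 degrees

Final answer: 270 degrees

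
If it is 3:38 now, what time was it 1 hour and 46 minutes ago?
Starting time: 3:38 = 218 total minutes past 12:00
Subtracting: 1 hour and 46 minutes = 106 minutes
218 - 106 = 112 minutes
= 1 hour and 52 minutes past 12:00 = 1:52

Final answer: 1:52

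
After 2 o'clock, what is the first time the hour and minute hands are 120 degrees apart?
At t minutes past 2:00, the hour hand is at 30 x 2 + 0.5t degrees and the minute hand is at 6t degrees.
The smaller angle between them is 120 degrees when |30H - 5.5t| = 120 or |30H - 5.5t| = 240.
With H = 2, solve 30 x 2 - 5.5t = +/- target for each target:
  t = (30 x 2 - 120) / 5.5 = -10.91 (outside (0, 60))
  t = (30 x 2 + 120) / 5.5 = 32.73
  t = (30 x 2 - 240) / 5.5 = -32.73 (outside (0, 60))
  t = (30 x 2 + 240) / 5.5 = 54.55
Valid solutions in (0, 60): {32.73, 54.55} minutes.
The first occurrence is t = 32.73 minutes.
The hands form a 120-degree angle at 32.73 minutes past 2:00.

Final answer: 32.73 minutes past 2:00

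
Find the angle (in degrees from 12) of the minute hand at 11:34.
The minute hand moves 6 degrees per minute.
At 11:34: 34 x 6 = 204 degrees

Final answer: 204 degrees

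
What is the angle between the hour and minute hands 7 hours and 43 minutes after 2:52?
First find the time 7 hours and 43 minutes after 2:52.
Total minutes: 2 x 60 + 52 + 7 x 60 + 43 = 635.
635 mod 720 = 635 minutes = 10:35.
Now compute the angle at 10:35:
Hour hand: 10 x 30 + 35 x 0.5 = 317.5 degrees
Minute hand: 35 x 6 = 210 degrees
Difference: |317.5 - 210| = 107.5 degrees
The angle is 107.5 degrees

Final answer: 107.5 degrees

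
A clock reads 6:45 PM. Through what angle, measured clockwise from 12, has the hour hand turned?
The hour hand moves 30 degrees per hour and 0.5 degrees per minute.
At 6:45: (6) x 30 + 45 x 0.5 = 180 + 22.5 = 202.5 degrees

Final answer: 202.5 degrees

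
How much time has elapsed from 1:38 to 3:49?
From 1:38 to 3:49:
(3 x 60 + 49) - (1 x 60 + 38) = 229 - 98 = 131 minutes
= 2 hours and 11 minutes

Final answer: 2 hours and 11 minutes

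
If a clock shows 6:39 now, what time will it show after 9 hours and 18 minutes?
Starting time: 6:39
Adding 18 minutes to 39 minutes: 39 + 18 = 57 minutes
Adding 9 hours: 6 + 9 = 15 - 12 = 3
Final time: 3:57

Final answer: 3:57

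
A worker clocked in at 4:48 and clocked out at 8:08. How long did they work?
From 4:48 to 8:08:
(8 x 60 + 8) - (4 x 60 + 48) = 488 - 288 = 200 minutes
= 3 hours and 20 minutes

Final answer: 3 hours and 20 minutes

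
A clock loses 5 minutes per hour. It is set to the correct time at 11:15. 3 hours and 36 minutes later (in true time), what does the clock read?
For every 60 true minutes, the faulty clock advances 60 - 5 = 55 minutes.
True elapsed: 3 hours and 36 minutes = 216 minutes.
Faulty clock advances: 216 x 55/60 = 198 minutes (drift: 18 minutes behind).
Shown time: 11:15 + 198 minutes = 2:33.

Final answer: 2:33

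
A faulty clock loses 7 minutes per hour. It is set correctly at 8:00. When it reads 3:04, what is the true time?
For every 60 true minutes, the faulty clock advances 53 minutes, so 1 faulty-clock minute corresponds to 60/53 true minutes.
From 8:00 to 3:04 on the faulty dial is 424 minutes.
True elapsed: 424 x 60/53 = 480 minutes = 8 hours.
True time: 8:00 + 8 hours = 4:00.

Final answer: 4:00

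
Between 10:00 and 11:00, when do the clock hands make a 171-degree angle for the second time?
At t minutes past 10:00, the hour hand is at 30 x 10 + 0.5t degrees and the minute hand is at 6t degrees.
The smaller angle between them is 171 degrees when |30H - 5.5t| = 171 or |30H - 5.5t| = 189.
With H = 10, solve 30 x 10 - 5.5t = +/- target for each target:
  t = (30 x 10 - 171) / 5.5 = 23.45
  t = (30 x 10 + 171) / 5.5 = 85.64 (outside (0, 60))
  t = (30 x 10 - 189) / 5.5 = 20.18
  t = (30 x 10 + 189) / 5.5 = 88.91 (outside (0, 60))
Valid solutions in (0, 60): {20.18, 23.45} minutes.
The second occurrence is t = 23.45 minutes.
The hands form a 171-degree angle at 23.45 minutes past 10:00.

Final answer: 23.45 minutes past 10:00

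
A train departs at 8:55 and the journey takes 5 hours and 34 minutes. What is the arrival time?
Starting time: 8:55
Adding 34 minutes to 55 minutes: 55 + 34 = 89 minutes = 1 hour and 29 minutes
Adding 5 hours: 8 + 5 + 1 (carry) = 14 - 12 = 2
Final time: 2:29

Final answer: 2:29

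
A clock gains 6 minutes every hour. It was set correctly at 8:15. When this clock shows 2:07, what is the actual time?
For every 60 true minutes, the faulty clock advances 66 minutes, so 1 faulty-clock minute corresponds to 60/66 true minutes.
From 8:15 to 2:07 on the faulty dial is 352 minutes.
True elapsed: 352 x 60/66 = 320 minutes = 5 hours and 20 minutes.
True time: 8:15 + 5 hours and 20 minutes = 1:35.

Final answer: 1:35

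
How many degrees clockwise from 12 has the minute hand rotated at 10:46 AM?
The minute hand moves 6 degrees per minute.
At 10:46: 46 x 6 = 276 degrees

Final answer: 276 degrees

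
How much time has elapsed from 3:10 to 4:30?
From 3:10 to 4:30:
(4 x 60 + 30) - (3 x 60 + 10) = 270 - 190 = 80 minutes
= 1 hour and 20 minutes

Final answer: 1 hour and 20 minutes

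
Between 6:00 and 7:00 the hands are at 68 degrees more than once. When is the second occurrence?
At t minutes past 6:00, the hour hand is at 30 x 6 + 0.5t degrees and the minute hand is at 6t degrees.
The smaller angle between them is 68 degrees when |30H - 5.5t| = 68 or |30H - 5.5t| = 292.
With H = 6, solve 30 x 6 - 5.5t = +/- target for each target:
  t = (30 x 6 - 68) / 5.5 = 20.36
  t = (30 x 6 + 68) / 5.5 = 45.09
  t = (30 x 6 - 292) / 5.5 = -20.36 (outside (0, 60))
  t = (30 x 6 + 292) / 5.5 = 85.82 (outside (0, 60))
Valid solutions in (0, 60): {20.36, 45.09} minutes.
The second occurrence is t = 45.09 minutes.
The hands form a 68-degree angle at 45.09 minutes past 6:00.

Final answer: 45.09 minutes past 6:00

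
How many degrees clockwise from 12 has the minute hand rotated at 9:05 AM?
The minute hand moves 6 degrees per minute.
At 9:05: 5 x 6 = 30 degrees

Final answer: 30 degrees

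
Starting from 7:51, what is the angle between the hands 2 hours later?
First find the time 2 hours after 7:51.
Total minutes: 7 x 60 + 51 + 2 x 60 + 0 = 591.
591 mod 720 = 591 minutes = 9:51.
Now compute the angle at 9:51:
Hour hand: 9 x 30 + 51 x 0.5 = 295.5 degrees
Minute hand: 51 x 6 = 306 degrees
Difference: |295.5 - 306| = 10.5 degrees
The angle is 10.5 degrees

Final answer: 10.5 degrees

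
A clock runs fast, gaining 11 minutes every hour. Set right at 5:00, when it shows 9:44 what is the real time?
For every 60 true minutes, the faulty clock advances 71 minutes, so 1 faulty-clock minute corresponds to 60/71 true minutes.
From 5:00 to 9:44 on the faulty dial is 284 minutes.
True elapsed: 284 x 60/71 = 240 minutes = 4 hours.
True time: 5:00 + 4 hours = 9:00.

Final answer: 9:00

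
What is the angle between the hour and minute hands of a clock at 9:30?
Hour hand position: 9 x 30 + 30 x 0.5 = 285 degrees
Minute hand position: 30 x 6 = 180 degrees
Difference: |285 - 180| = 105 degrees
The angle between the hands is 105 degrees

Final answer: 105 degrees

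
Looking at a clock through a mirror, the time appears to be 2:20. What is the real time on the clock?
Reflection across the vertical (12-6) axis maps a hand at angle A degrees to (360 - A) degrees, which sends a reading of T minutes past 12:00 to (720 - T) minutes past 12:00.
Mirror reads 2:20 = 140 minutes past 12:00.
Actual time: (720 - 140) mod 720 = 580 minutes = 9:40.

Final answer: 9:40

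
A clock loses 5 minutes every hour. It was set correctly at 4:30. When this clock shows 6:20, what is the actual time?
For every 60 true minutes, the faulty clock advances 55 minutes, so 1 faulty-clock minute corresponds to 60/55 true minutes.
From 4:30 to 6:20 on the faulty dial is 110 minutes.
True elapsed: 110 x 60/55 = 120 minutes = 2 hours.
True time: 4:30 + 2 hours = 6:30.

Final answer: 6:30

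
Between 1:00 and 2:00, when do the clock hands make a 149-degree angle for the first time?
At t minutes past 1:00, the hour hand is at 30 x 1 + 0.5t degrees and the minute hand is at 6t degrees.
The smaller angle between them is 149 degrees when |30H - 5.5t| = 149 or |30H - 5.5t| = 211.
With H = 1, solve 30 x 1 - 5.5t = +/- target for each target:
  t = (30 x 1 - 149) / 5.5 = -21.64 (outside (0, 60))
  t = (30 x 1 + 149) / 5.5 = 32.55
  t = (30 x 1 - 211) / 5.5 = -32.91 (outside (0, 60))
  t = (30 x 1 + 211) / 5.5 = 43.82
Valid solutions in (0, 60): {32.55, 43.82} minutes.
The first occurrence is t = 32.55 minutes.
The hands form a 149-degree angle at 32.55 minutes past 1:00.

Final answer: 32.55 minutes past 1:00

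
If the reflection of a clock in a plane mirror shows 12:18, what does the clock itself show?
Reflection across the vertical (12-6) axis maps a hand at angle A degrees to (360 - A) degrees, which sends a reading of T minutes past 12:00 to (720 - T) minutes past 12:00.
Mirror reads 12:18 = 18 minutes past 12:00.
Actual time: (720 - 18) mod 720 = 702 minutes = 11:42.

Final answer: 11:42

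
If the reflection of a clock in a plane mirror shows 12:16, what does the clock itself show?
Reflection across the vertical (12-6) axis maps a hand at angle A degrees to (360 - A) degrees, which sends a reading of T minutes past 12:00 to (720 - T) minutes past 12:00.
Mirror reads 12:16 = 16 minutes past 12:00.
Actual time: (720 - 16) mod 720 = 704 minutes = 11:44.

Final answer: 11:44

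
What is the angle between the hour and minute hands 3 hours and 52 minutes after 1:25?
First find the time 3 hours and 52 minutes after 1:25.
Total minutes: 1 x 60 + 25 + 3 x 60 + 52 = 317.
317 mod 720 = 317 minutes = 5:17.
Now compute the angle at 5:17:
Hour hand: 5 x 30 + 17 x 0.5 = 158.5 degrees
Minute hand: 17 x 6 = 102 degrees
Difference: |158.5 - 102| = 56.5 degrees
The angle is 56.5 degrees

Final answer: 56.5 degrees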